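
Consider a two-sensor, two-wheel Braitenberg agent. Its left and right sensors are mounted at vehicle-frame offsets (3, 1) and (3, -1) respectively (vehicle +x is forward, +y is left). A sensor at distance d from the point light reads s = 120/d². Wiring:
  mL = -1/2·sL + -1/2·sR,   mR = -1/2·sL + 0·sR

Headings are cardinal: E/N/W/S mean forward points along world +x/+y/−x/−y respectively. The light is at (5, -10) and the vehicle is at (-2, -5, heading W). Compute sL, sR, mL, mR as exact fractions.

left sensor world pos  = (-5, -6); dL² = 116
right sensor world pos = (-5, -4); dR² = 136
sL = 120/116 = 30/29
sR = 120/136 = 15/17
mL = -1/2·sL + -1/2·sR = -945/986
mR = -1/2·sL + 0·sR = -15/29

30/29 15/17 -945/986 -15/29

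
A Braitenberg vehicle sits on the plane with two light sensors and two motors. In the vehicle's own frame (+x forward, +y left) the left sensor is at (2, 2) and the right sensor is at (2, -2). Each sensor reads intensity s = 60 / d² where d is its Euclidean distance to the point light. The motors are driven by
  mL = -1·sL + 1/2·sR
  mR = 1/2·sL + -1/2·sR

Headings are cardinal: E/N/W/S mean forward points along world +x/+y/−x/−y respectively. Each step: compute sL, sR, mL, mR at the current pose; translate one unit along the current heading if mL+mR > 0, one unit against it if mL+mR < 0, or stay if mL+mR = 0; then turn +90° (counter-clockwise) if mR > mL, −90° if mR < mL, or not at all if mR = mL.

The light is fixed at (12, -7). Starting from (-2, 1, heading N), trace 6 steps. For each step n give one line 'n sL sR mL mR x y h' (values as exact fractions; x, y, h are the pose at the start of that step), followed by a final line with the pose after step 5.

n=0: pose=(-2,1,N); sL=15/89, sR=15/61; mL=-495/10858, mR=-210/5429; mL+mR=-15/178 → advance -1; mR−mL=75/10858 → turn +1·90°
n=1: pose=(-2,0,W); sL=60/281, sR=60/337; mL=-11790/94697, mR=1680/94697; mL+mR=-30/281 → advance -1; mR−mL=13470/94697 → turn +1·90°
n=2: pose=(-1,0,S); sL=30/73, sR=6/25; mL=-531/1825, mR=156/1825; mL+mR=-15/73 → advance -1; mR−mL=687/1825 → turn +1·90°
n=3: pose=(-1,1,E); sL=60/221, sR=60/157; mL=-2790/34697, mR=-1920/34697; mL+mR=-30/221 → advance -1; mR−mL=870/34697 → turn +1·90°
n=4: pose=(-2,1,N); sL=15/89, sR=15/61; mL=-495/10858, mR=-210/5429; mL+mR=-15/178 → advance -1; mR−mL=75/10858 → turn +1·90°
n=5: pose=(-2,0,W); sL=60/281, sR=60/337; mL=-11790/94697, mR=1680/94697; mL+mR=-30/281 → advance -1; mR−mL=13470/94697 → turn +1·90°

0 15/89 15/61 -495/10858 -210/5429 -2 1 N
1 60/281 60/337 -11790/94697 1680/94697 -2 0 W
2 30/73 6/25 -531/1825 156/1825 -1 0 S
3 60/221 60/157 -2790/34697 -1920/34697 -1 1 E
4 15/89 15/61 -495/10858 -210/5429 -2 1 N
5 60/281 60/337 -11790/94697 1680/94697 -2 0 W
final -1 0 S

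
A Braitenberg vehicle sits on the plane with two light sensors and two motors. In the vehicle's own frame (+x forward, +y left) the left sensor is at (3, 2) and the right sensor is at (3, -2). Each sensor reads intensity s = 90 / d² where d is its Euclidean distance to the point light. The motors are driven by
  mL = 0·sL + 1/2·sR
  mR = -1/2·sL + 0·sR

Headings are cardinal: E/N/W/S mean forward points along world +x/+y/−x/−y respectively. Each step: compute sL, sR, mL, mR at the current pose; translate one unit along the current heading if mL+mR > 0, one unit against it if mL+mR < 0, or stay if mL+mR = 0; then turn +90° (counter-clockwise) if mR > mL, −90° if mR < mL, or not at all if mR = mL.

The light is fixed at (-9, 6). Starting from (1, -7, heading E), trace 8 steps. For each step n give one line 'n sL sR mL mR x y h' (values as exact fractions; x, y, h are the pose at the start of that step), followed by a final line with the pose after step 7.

0 9/29 45/197 45/394 -9/58 1 -7 E
1 90/377 18/61 9/61 -45/377 0 -7 S
2 45/146 1/2 1/4 -45/292 0 -8 W
3 90/157 90/221 45/221 -45/157 -1 -8 N
4 9/29 9/41 9/82 -9/58 -1 -9 E
5 2/9 90/349 45/349 -1/9 -2 -9 S
6 9/34 45/106 45/212 -9/68 -2 -10 W
7 18/37 90/233 45/233 -9/37 -3 -10 N
final -3 -11 E

n=0: pose=(1,-7,E); sL=9/29, sR=45/197; mL=45/394, mR=-9/58; mL+mR=-234/5713 → advance -1; mR−mL=-1539/5713 → turn -1·90°
n=1: pose=(0,-7,S); sL=90/377, sR=18/61; mL=9/61, mR=-45/377; mL+mR=648/22997 → advance +1; mR−mL=-6138/22997 → turn -1·90°
n=2: pose=(0,-8,W); sL=45/146, sR=1/2; mL=1/4, mR=-45/292; mL+mR=7/73 → advance +1; mR−mL=-59/146 → turn -1·90°
n=3: pose=(-1,-8,N); sL=90/157, sR=90/221; mL=45/221, mR=-45/157; mL+mR=-2880/34697 → advance -1; mR−mL=-17010/34697 → turn -1·90°
n=4: pose=(-1,-9,E); sL=9/29, sR=9/41; mL=9/82, mR=-9/58; mL+mR=-54/1189 → advance -1; mR−mL=-315/1189 → turn -1·90°
n=5: pose=(-2,-9,S); sL=2/9, sR=90/349; mL=45/349, mR=-1/9; mL+mR=56/3141 → advance +1; mR−mL=-754/3141 → turn -1·90°
n=6: pose=(-2,-10,W); sL=9/34, sR=45/106; mL=45/212, mR=-9/68; mL+mR=72/901 → advance +1; mR−mL=-621/1802 → turn -1·90°
n=7: pose=(-3,-10,N); sL=18/37, sR=90/233; mL=45/233, mR=-9/37; mL+mR=-432/8621 → advance -1; mR−mL=-3762/8621 → turn -1·90°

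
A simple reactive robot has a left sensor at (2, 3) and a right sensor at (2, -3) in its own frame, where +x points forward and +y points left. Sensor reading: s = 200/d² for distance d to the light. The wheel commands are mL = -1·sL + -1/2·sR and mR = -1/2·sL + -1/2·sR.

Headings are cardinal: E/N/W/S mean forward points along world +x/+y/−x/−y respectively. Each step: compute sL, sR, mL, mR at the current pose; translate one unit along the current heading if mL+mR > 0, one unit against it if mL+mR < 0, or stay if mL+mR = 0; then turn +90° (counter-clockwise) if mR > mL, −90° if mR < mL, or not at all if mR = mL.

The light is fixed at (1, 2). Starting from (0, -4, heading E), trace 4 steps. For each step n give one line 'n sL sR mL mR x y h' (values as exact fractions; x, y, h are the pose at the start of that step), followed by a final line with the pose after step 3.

0 20 100/41 -870/41 -460/41 0 -4 E
1 200/41 200/17 -7500/697 -5800/697 -1 -4 N
2 50/29 25/4 -1125/232 -925/232 -1 -5 W
3 40/17 200/97 -5580/1649 -3640/1649 0 -5 S
final 0 -4 E

n=0: pose=(0,-4,E); sL=20, sR=100/41; mL=-870/41, mR=-460/41; mL+mR=-1330/41 → advance -1; mR−mL=10 → turn +1·90°
n=1: pose=(-1,-4,N); sL=200/41, sR=200/17; mL=-7500/697, mR=-5800/697; mL+mR=-13300/697 → advance -1; mR−mL=100/41 → turn +1·90°
n=2: pose=(-1,-5,W); sL=50/29, sR=25/4; mL=-1125/232, mR=-925/232; mL+mR=-1025/116 → advance -1; mR−mL=25/29 → turn +1·90°
n=3: pose=(0,-5,S); sL=40/17, sR=200/97; mL=-5580/1649, mR=-3640/1649; mL+mR=-9220/1649 → advance -1; mR−mL=20/17 → turn +1·90°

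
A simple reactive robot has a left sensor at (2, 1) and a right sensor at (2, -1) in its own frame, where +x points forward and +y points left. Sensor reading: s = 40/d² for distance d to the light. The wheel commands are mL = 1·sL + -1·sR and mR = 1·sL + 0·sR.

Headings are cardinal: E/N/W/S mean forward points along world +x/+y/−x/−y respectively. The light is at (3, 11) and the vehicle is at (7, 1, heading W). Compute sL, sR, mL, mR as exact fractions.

8/25 8/17 -64/425 8/25

left sensor world pos  = (5, 0); dL² = 125
right sensor world pos = (5, 2); dR² = 85
sL = 40/125 = 8/25
sR = 40/85 = 8/17
mL = 1·sL + -1·sR = -64/425
mR = 1·sL + 0·sR = 8/25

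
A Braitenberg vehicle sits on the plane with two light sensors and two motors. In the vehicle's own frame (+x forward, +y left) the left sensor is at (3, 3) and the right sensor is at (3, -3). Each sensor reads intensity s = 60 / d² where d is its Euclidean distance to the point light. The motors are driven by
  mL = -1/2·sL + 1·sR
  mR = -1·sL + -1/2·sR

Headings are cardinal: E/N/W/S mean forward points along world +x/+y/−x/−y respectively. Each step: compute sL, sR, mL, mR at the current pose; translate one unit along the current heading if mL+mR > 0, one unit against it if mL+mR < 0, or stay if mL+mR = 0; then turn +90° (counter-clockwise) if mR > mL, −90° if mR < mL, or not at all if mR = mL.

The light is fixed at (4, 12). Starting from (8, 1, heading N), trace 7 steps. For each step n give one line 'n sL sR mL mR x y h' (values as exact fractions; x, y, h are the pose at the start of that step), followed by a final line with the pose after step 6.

0 12/13 60/113 102/1469 -1746/1469 8 1 N
1 6/13 30/137 -21/1781 -1017/1781 8 0 E
2 20/87 4/15 22/145 -158/435 7 0 S
3 15/49 15/16 615/784 -1215/1568 7 1 W
4 12/13 60/89 246/1157 -1458/1157 6 1 N
5 30/53 6/25 -57/1325 -909/1325 6 0 E
6 60/241 60/229 7590/55189 -20970/55189 5 0 S
final 5 1 W

n=0: pose=(8,1,N); sL=12/13, sR=60/113; mL=102/1469, mR=-1746/1469; mL+mR=-1644/1469 → advance -1; mR−mL=-1848/1469 → turn -1·90°
n=1: pose=(8,0,E); sL=6/13, sR=30/137; mL=-21/1781, mR=-1017/1781; mL+mR=-1038/1781 → advance -1; mR−mL=-996/1781 → turn -1·90°
n=2: pose=(7,0,S); sL=20/87, sR=4/15; mL=22/145, mR=-158/435; mL+mR=-92/435 → advance -1; mR−mL=-224/435 → turn -1·90°
n=3: pose=(7,1,W); sL=15/49, sR=15/16; mL=615/784, mR=-1215/1568; mL+mR=15/1568 → advance +1; mR−mL=-2445/1568 → turn -1·90°
n=4: pose=(6,1,N); sL=12/13, sR=60/89; mL=246/1157, mR=-1458/1157; mL+mR=-1212/1157 → advance -1; mR−mL=-1704/1157 → turn -1·90°
n=5: pose=(6,0,E); sL=30/53, sR=6/25; mL=-57/1325, mR=-909/1325; mL+mR=-966/1325 → advance -1; mR−mL=-852/1325 → turn -1·90°
n=6: pose=(5,0,S); sL=60/241, sR=60/229; mL=7590/55189, mR=-20970/55189; mL+mR=-13380/55189 → advance -1; mR−mL=-28560/55189 → turn -1·90°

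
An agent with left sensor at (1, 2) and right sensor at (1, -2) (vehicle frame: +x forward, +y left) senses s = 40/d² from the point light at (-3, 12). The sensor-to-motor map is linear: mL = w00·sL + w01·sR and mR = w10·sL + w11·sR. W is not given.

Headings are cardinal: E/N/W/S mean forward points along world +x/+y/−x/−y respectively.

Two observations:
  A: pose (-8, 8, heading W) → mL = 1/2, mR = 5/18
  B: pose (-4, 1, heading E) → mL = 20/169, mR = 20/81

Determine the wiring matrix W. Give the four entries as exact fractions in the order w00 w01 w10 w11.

0 1/2 1/2 0

obs A: pose=(-8,8,W) → sL=5/9, sR=1, mL=1/2, mR=5/18
obs B: pose=(-4,1,E) → sL=40/81, sR=40/169, mL=20/169, mR=20/81
sensor matrix S = [[5/9, 1], [40/81, 40/169]]; det S = -4960/13689
solve [mL_A; mL_B] = S·[w00; w01] and [mR_A; mR_B] = S·[w10; w11]:
  w00 = 0, w01 = 1/2, w10 = 1/2, w11 = 0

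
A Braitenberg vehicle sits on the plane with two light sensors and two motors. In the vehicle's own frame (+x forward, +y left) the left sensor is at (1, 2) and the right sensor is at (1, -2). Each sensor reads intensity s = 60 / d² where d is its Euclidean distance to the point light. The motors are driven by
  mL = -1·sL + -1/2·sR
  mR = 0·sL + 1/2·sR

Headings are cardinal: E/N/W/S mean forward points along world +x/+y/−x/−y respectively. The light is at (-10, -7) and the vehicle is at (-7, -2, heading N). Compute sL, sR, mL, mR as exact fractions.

left sensor world pos  = (-9, -1); dL² = 37
right sensor world pos = (-5, -1); dR² = 61
sL = 60/37 = 60/37
sR = 60/61 = 60/61
mL = -1·sL + -1/2·sR = -4770/2257
mR = 0·sL + 1/2·sR = 30/61

60/37 60/61 -4770/2257 30/61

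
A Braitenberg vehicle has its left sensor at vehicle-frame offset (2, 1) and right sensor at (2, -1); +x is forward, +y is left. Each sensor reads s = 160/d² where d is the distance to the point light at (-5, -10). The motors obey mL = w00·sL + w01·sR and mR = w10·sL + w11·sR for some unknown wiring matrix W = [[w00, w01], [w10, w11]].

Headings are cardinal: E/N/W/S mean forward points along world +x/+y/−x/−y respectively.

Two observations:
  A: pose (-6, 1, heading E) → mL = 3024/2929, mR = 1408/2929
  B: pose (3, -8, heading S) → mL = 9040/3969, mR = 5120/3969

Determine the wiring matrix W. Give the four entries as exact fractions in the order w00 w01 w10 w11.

-1/2 1 -1 1

obs A: pose=(-6,1,E) → sL=32/29, sR=160/101, mL=3024/2929, mR=1408/2929
obs B: pose=(3,-8,S) → sL=160/81, sR=160/49, mL=9040/3969, mR=5120/3969
sensor matrix S = [[32/29, 160/101], [160/81, 160/49]]; det S = 5509120/11625201
solve [mL_A; mL_B] = S·[w00; w01] and [mR_A; mR_B] = S·[w10; w11]:
  w00 = -1/2, w01 = 1, w10 = -1, w11 = 1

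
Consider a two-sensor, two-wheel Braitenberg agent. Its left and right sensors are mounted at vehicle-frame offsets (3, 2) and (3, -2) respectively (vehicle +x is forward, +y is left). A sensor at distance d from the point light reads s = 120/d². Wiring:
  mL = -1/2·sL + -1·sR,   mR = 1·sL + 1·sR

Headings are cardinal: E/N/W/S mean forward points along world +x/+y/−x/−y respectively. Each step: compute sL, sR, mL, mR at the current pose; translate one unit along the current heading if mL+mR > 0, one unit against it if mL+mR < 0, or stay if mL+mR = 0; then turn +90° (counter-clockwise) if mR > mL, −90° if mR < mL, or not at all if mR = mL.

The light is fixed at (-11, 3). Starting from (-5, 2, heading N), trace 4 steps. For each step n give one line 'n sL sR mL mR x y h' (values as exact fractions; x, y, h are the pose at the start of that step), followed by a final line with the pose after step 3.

n=0: pose=(-5,2,N); sL=6, sR=30/17; mL=-81/17, mR=132/17; mL+mR=3 → advance +1; mR−mL=213/17 → turn +1·90°
n=1: pose=(-5,3,W); sL=120/13, sR=120/13; mL=-180/13, mR=240/13; mL+mR=60/13 → advance +1; mR−mL=420/13 → turn +1·90°
n=2: pose=(-6,3,S); sL=60/29, sR=20/3; mL=-670/87, mR=760/87; mL+mR=30/29 → advance +1; mR−mL=1430/87 → turn +1·90°
n=3: pose=(-6,2,E); sL=24/13, sR=120/73; mL=-2436/949, mR=3312/949; mL+mR=12/13 → advance +1; mR−mL=5748/949 → turn +1·90°

0 6 30/17 -81/17 132/17 -5 2 N
1 120/13 120/13 -180/13 240/13 -5 3 W
2 60/29 20/3 -670/87 760/87 -6 3 S
3 24/13 120/73 -2436/949 3312/949 -6 2 E
final -5 2 N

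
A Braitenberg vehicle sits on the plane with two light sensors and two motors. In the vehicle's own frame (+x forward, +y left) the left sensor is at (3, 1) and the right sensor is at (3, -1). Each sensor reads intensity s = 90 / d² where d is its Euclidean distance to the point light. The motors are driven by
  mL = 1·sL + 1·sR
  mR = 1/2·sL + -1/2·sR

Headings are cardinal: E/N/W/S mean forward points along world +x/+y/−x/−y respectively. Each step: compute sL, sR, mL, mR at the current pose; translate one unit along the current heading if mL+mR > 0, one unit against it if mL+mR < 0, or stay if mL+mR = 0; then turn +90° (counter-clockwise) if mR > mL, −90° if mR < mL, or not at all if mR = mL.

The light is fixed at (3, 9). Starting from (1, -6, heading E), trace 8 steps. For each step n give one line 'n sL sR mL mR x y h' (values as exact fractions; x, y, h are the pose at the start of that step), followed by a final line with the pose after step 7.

n=0: pose=(1,-6,E); sL=90/197, sR=90/257; mL=40860/50629, mR=2700/50629; mL+mR=43560/50629 → advance +1; mR−mL=-38160/50629 → turn -1·90°
n=1: pose=(2,-6,S); sL=5/18, sR=45/164; mL=815/1476, mR=5/2952; mL+mR=545/984 → advance +1; mR−mL=-1625/2952 → turn -1·90°
n=2: pose=(2,-7,W); sL=18/61, sR=90/241; mL=9828/14701, mR=-576/14701; mL+mR=9252/14701 → advance +1; mR−mL=-10404/14701 → turn -1·90°
n=3: pose=(1,-7,N); sL=45/89, sR=9/17; mL=1566/1513, mR=-18/1513; mL+mR=1548/1513 → advance +1; mR−mL=-1584/1513 → turn -1·90°
n=4: pose=(1,-6,E); sL=90/197, sR=90/257; mL=40860/50629, mR=2700/50629; mL+mR=43560/50629 → advance +1; mR−mL=-38160/50629 → turn -1·90°
n=5: pose=(2,-6,S); sL=5/18, sR=45/164; mL=815/1476, mR=5/2952; mL+mR=545/984 → advance +1; mR−mL=-1625/2952 → turn -1·90°
n=6: pose=(2,-7,W); sL=18/61, sR=90/241; mL=9828/14701, mR=-576/14701; mL+mR=9252/14701 → advance +1; mR−mL=-10404/14701 → turn -1·90°
n=7: pose=(1,-7,N); sL=45/89, sR=9/17; mL=1566/1513, mR=-18/1513; mL+mR=1548/1513 → advance +1; mR−mL=-1584/1513 → turn -1·90°

0 90/197 90/257 40860/50629 2700/50629 1 -6 E
1 5/18 45/164 815/1476 5/2952 2 -6 S
2 18/61 90/241 9828/14701 -576/14701 2 -7 W
3 45/89 9/17 1566/1513 -18/1513 1 -7 N
4 90/197 90/257 40860/50629 2700/50629 1 -6 E
5 5/18 45/164 815/1476 5/2952 2 -6 S
6 18/61 90/241 9828/14701 -576/14701 2 -7 W
7 45/89 9/17 1566/1513 -18/1513 1 -7 N
final 1 -6 E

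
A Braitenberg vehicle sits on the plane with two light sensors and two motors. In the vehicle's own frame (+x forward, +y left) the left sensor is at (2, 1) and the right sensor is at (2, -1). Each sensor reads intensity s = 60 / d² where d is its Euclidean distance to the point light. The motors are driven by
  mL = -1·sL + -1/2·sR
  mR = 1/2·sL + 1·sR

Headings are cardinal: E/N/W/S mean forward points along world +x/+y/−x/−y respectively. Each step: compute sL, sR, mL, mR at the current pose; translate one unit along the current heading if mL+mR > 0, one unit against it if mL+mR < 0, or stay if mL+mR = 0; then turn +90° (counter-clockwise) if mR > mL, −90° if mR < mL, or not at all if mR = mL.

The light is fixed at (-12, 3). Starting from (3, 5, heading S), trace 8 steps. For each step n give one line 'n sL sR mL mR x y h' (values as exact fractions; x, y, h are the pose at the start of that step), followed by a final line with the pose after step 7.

n=0: pose=(3,5,S); sL=15/64, sR=15/49; mL=-1215/3136, mR=2655/6272; mL+mR=225/6272 → advance +1; mR−mL=5085/6272 → turn +1·90°
n=1: pose=(3,4,E); sL=60/293, sR=60/289; mL=-26130/84677, mR=26250/84677; mL+mR=120/84677 → advance +1; mR−mL=52380/84677 → turn +1·90°
n=2: pose=(4,4,N); sL=10/39, sR=30/149; mL=-2075/5811, mR=1915/5811; mL+mR=-160/5811 → advance -1; mR−mL=1330/1937 → turn +1·90°
n=3: pose=(4,3,W); sL=60/197, sR=60/197; mL=-90/197, mR=90/197; mL+mR=0 → advance +0; mR−mL=180/197 → turn +1·90°
n=4: pose=(4,3,S); sL=60/293, sR=60/229; mL=-22530/67097, mR=24450/67097; mL+mR=1920/67097 → advance +1; mR−mL=46980/67097 → turn +1·90°
n=5: pose=(4,2,E); sL=5/27, sR=15/82; mL=-1225/4428, mR=305/1107; mL+mR=-5/4428 → advance -1; mR−mL=815/1476 → turn +1·90°
n=6: pose=(3,2,N); sL=60/197, sR=60/257; mL=-21330/50629, mR=19530/50629; mL+mR=-1800/50629 → advance -1; mR−mL=40860/50629 → turn +1·90°
n=7: pose=(3,1,W); sL=30/89, sR=6/17; mL=-777/1513, mR=789/1513; mL+mR=12/1513 → advance +1; mR−mL=1566/1513 → turn +1·90°

0 15/64 15/49 -1215/3136 2655/6272 3 5 S
1 60/293 60/289 -26130/84677 26250/84677 3 4 E
2 10/39 30/149 -2075/5811 1915/5811 4 4 N
3 60/197 60/197 -90/197 90/197 4 3 W
4 60/293 60/229 -22530/67097 24450/67097 4 3 S
5 5/27 15/82 -1225/4428 305/1107 4 2 E
6 60/197 60/257 -21330/50629 19530/50629 3 2 N
7 30/89 6/17 -777/1513 789/1513 3 1 W
final 2 1 S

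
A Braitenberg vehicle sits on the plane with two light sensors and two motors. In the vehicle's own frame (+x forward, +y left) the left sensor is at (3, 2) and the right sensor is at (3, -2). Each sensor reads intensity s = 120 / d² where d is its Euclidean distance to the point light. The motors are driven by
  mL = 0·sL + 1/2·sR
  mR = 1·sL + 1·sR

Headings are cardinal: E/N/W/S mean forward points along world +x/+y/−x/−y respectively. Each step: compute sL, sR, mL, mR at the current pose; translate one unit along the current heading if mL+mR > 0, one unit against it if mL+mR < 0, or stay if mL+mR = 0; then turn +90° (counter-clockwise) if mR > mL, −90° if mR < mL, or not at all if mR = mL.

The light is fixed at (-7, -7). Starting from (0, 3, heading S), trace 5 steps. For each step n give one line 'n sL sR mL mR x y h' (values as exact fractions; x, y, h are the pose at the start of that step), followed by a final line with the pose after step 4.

n=0: pose=(0,3,S); sL=12/13, sR=60/37; mL=30/37, mR=1224/481; mL+mR=1614/481 → advance +1; mR−mL=834/481 → turn +1·90°
n=1: pose=(0,2,E); sL=120/221, sR=120/149; mL=60/149, mR=44400/32929; mL+mR=57660/32929 → advance +1; mR−mL=31140/32929 → turn +1·90°
n=2: pose=(1,2,N); sL=2/3, sR=30/61; mL=15/61, mR=212/183; mL+mR=257/183 → advance +1; mR−mL=167/183 → turn +1·90°
n=3: pose=(1,3,W); sL=120/89, sR=120/169; mL=60/169, mR=30960/15041; mL+mR=36300/15041 → advance +1; mR−mL=25620/15041 → turn +1·90°
n=4: pose=(0,3,S); sL=12/13, sR=60/37; mL=30/37, mR=1224/481; mL+mR=1614/481 → advance +1; mR−mL=834/481 → turn +1·90°

0 12/13 60/37 30/37 1224/481 0 3 S
1 120/221 120/149 60/149 44400/32929 0 2 E
2 2/3 30/61 15/61 212/183 1 2 N
3 120/89 120/169 60/169 30960/15041 1 3 W
4 12/13 60/37 30/37 1224/481 0 3 S
final 0 2 E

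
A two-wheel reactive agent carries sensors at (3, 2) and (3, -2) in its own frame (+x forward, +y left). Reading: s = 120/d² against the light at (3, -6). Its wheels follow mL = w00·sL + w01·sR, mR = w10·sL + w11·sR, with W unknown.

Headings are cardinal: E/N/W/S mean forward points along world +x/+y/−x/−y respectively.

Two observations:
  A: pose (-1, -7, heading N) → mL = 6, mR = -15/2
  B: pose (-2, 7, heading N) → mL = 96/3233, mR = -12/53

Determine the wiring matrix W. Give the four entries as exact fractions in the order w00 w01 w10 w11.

obs A: pose=(-1,-7,N) → sL=3, sR=15, mL=6, mR=-15/2
obs B: pose=(-2,7,N) → sL=24/61, sR=24/53, mL=96/3233, mR=-12/53
sensor matrix S = [[3, 15], [24/61, 24/53]]; det S = -14688/3233
solve [mL_A; mL_B] = S·[w00; w01] and [mR_A; mR_B] = S·[w10; w11]:
  w00 = -1/2, w01 = 1/2, w10 = 0, w11 = -1/2

-1/2 1/2 0 -1/2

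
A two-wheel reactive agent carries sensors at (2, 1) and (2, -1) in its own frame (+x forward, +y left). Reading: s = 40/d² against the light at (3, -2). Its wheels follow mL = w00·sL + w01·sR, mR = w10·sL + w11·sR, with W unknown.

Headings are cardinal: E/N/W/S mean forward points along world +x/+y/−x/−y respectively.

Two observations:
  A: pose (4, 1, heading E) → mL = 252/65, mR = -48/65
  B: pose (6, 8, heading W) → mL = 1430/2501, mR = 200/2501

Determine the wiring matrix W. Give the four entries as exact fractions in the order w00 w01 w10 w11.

obs A: pose=(4,1,E) → sL=8/5, sR=40/13, mL=252/65, mR=-48/65
obs B: pose=(6,8,W) → sL=20/41, sR=20/61, mL=1430/2501, mR=200/2501
sensor matrix S = [[8/5, 40/13], [20/41, 20/61]]; det S = -31744/32513
solve [mL_A; mL_B] = S·[w00; w01] and [mR_A; mR_B] = S·[w10; w11]:
  w00 = 1/2, w01 = 1, w10 = 1/2, w11 = -1/2

1/2 1 1/2 -1/2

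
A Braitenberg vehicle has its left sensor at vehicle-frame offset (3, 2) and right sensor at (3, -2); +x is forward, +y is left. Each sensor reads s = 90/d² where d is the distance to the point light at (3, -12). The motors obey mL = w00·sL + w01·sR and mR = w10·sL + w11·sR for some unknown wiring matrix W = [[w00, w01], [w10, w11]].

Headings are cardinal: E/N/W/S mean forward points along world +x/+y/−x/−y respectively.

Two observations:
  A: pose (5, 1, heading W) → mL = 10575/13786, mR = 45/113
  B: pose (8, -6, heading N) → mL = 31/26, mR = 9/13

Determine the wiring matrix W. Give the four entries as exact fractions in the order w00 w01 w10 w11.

1/2 1 0 1

obs A: pose=(5,1,W) → sL=45/61, sR=45/113, mL=10575/13786, mR=45/113
obs B: pose=(8,-6,N) → sL=1, sR=9/13, mL=31/26, mR=9/13
sensor matrix S = [[45/61, 45/113], [1, 9/13]]; det S = 10080/89609
solve [mL_A; mL_B] = S·[w00; w01] and [mR_A; mR_B] = S·[w10; w11]:
  w00 = 1/2, w01 = 1, w10 = 0, w11 = 1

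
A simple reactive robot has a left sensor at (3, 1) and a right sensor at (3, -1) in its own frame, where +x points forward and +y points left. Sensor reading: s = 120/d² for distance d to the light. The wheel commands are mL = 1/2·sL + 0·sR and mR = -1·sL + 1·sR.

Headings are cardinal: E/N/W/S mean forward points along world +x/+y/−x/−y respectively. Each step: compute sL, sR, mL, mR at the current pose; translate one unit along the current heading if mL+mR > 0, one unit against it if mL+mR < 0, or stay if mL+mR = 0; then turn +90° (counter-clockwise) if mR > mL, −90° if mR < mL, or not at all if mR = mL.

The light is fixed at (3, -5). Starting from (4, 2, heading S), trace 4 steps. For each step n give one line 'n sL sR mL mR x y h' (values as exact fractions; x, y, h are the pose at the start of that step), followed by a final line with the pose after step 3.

0 6 15/2 3 3/2 4 2 S
1 120/29 120/53 60/29 -2880/1537 4 1 W
2 60/41 60/41 30/41 0 3 1 N
3 120/73 8/3 60/73 224/219 3 2 E
final 4 2 N

n=0: pose=(4,2,S); sL=6, sR=15/2; mL=3, mR=3/2; mL+mR=9/2 → advance +1; mR−mL=-3/2 → turn -1·90°
n=1: pose=(4,1,W); sL=120/29, sR=120/53; mL=60/29, mR=-2880/1537; mL+mR=300/1537 → advance +1; mR−mL=-6060/1537 → turn -1·90°
n=2: pose=(3,1,N); sL=60/41, sR=60/41; mL=30/41, mR=0; mL+mR=30/41 → advance +1; mR−mL=-30/41 → turn -1·90°
n=3: pose=(3,2,E); sL=120/73, sR=8/3; mL=60/73, mR=224/219; mL+mR=404/219 → advance +1; mR−mL=44/219 → turn +1·90°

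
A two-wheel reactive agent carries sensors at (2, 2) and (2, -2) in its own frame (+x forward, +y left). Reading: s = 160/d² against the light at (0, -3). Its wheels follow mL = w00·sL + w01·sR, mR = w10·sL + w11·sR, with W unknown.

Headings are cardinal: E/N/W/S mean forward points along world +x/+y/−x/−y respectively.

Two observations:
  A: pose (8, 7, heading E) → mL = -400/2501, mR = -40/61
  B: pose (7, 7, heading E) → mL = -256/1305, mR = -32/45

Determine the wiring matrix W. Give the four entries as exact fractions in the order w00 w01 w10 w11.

obs A: pose=(8,7,E) → sL=40/61, sR=40/41, mL=-400/2501, mR=-40/61
obs B: pose=(7,7,E) → sL=32/45, sR=32/29, mL=-256/1305, mR=-32/45
sensor matrix S = [[40/61, 40/41], [32/45, 32/29]]; det S = 19456/652761
solve [mL_A; mL_B] = S·[w00; w01] and [mR_A; mR_B] = S·[w10; w11]:
  w00 = 1/2, w01 = -1/2, w10 = -1, w11 = 0

1/2 -1/2 -1 0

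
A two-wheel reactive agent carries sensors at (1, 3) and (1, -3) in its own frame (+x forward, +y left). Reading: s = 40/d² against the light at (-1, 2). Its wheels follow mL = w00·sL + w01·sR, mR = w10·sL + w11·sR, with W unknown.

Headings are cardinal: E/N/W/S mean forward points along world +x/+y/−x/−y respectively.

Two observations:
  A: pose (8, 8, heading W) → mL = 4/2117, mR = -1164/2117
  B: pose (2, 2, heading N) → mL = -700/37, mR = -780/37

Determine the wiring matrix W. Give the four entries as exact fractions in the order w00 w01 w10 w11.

-1/2 1 -1/2 -1

obs A: pose=(8,8,W) → sL=40/73, sR=8/29, mL=4/2117, mR=-1164/2117
obs B: pose=(2,2,N) → sL=40, sR=40/37, mL=-700/37, mR=-780/37
sensor matrix S = [[40/73, 8/29], [40, 40/37]]; det S = -817920/78329
solve [mL_A; mL_B] = S·[w00; w01] and [mR_A; mR_B] = S·[w10; w11]:
  w00 = -1/2, w01 = 1, w10 = -1/2, w11 = -1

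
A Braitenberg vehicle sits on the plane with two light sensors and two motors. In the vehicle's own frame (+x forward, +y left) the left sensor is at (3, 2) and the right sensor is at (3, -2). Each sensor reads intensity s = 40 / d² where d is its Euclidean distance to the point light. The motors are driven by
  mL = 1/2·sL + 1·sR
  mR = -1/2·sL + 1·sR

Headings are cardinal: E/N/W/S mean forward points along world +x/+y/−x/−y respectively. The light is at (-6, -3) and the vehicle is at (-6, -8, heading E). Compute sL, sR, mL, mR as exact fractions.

left sensor world pos  = (-3, -6); dL² = 18
right sensor world pos = (-3, -10); dR² = 58
sL = 40/18 = 20/9
sR = 40/58 = 20/29
mL = 1/2·sL + 1·sR = 470/261
mR = -1/2·sL + 1·sR = -110/261

20/9 20/29 470/261 -110/261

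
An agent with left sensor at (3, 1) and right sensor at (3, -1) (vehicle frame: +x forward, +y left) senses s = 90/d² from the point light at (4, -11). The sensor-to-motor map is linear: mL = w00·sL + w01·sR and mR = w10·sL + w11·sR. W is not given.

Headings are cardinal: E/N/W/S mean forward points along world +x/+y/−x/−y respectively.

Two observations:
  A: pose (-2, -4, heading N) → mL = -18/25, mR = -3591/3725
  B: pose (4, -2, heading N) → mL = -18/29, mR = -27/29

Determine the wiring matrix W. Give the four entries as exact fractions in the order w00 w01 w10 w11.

obs A: pose=(-2,-4,N) → sL=90/149, sR=18/25, mL=-18/25, mR=-3591/3725
obs B: pose=(4,-2,N) → sL=18/29, sR=18/29, mL=-18/29, mR=-27/29
sensor matrix S = [[90/149, 18/25], [18/29, 18/29]]; det S = -7776/108025
solve [mL_A; mL_B] = S·[w00; w01] and [mR_A; mR_B] = S·[w10; w11]:
  w00 = 0, w01 = -1, w10 = -1, w11 = -1/2

0 -1 -1 -1/2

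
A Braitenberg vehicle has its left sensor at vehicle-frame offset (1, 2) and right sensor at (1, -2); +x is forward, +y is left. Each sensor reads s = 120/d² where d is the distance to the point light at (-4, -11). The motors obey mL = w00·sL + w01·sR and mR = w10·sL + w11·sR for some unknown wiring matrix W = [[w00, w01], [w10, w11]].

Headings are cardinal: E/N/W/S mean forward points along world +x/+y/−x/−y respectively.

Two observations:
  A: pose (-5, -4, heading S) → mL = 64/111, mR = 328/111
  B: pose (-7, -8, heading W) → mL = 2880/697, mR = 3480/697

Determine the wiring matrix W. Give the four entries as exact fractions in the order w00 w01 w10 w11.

obs A: pose=(-5,-4,S) → sL=120/37, sR=8/3, mL=64/111, mR=328/111
obs B: pose=(-7,-8,W) → sL=120/17, sR=120/41, mL=2880/697, mR=3480/697
sensor matrix S = [[120/37, 8/3], [120/17, 120/41]]; det S = -240640/25789
solve [mL_A; mL_B] = S·[w00; w01] and [mR_A; mR_B] = S·[w10; w11]:
  w00 = 1, w01 = -1, w10 = 1/2, w11 = 1/2

1 -1 1/2 1/2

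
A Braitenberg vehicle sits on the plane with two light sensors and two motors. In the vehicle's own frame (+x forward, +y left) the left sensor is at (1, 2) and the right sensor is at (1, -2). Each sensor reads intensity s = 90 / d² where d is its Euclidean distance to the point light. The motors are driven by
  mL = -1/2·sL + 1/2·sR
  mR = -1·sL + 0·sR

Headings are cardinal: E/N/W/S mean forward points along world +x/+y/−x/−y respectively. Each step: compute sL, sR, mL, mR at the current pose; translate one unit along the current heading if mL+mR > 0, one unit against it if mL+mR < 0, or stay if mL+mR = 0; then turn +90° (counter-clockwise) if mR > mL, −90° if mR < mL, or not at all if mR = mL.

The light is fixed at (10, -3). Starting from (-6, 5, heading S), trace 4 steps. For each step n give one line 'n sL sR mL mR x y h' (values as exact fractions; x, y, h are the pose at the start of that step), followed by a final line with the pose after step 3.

0 18/49 90/373 -1152/18277 -18/49 -6 5 S
1 45/169 9/41 -162/6929 -45/169 -6 6 W
2 90/389 90/269 5400/104641 -90/389 -5 6 N
3 45/148 45/116 45/1073 -45/148 -5 5 E
final -6 5 S

n=0: pose=(-6,5,S); sL=18/49, sR=90/373; mL=-1152/18277, mR=-18/49; mL+mR=-7866/18277 → advance -1; mR−mL=-5562/18277 → turn -1·90°
n=1: pose=(-6,6,W); sL=45/169, sR=9/41; mL=-162/6929, mR=-45/169; mL+mR=-2007/6929 → advance -1; mR−mL=-1683/6929 → turn -1·90°
n=2: pose=(-5,6,N); sL=90/389, sR=90/269; mL=5400/104641, mR=-90/389; mL+mR=-18810/104641 → advance -1; mR−mL=-29610/104641 → turn -1·90°
n=3: pose=(-5,5,E); sL=45/148, sR=45/116; mL=45/1073, mR=-45/148; mL+mR=-1125/4292 → advance -1; mR−mL=-1485/4292 → turn -1·90°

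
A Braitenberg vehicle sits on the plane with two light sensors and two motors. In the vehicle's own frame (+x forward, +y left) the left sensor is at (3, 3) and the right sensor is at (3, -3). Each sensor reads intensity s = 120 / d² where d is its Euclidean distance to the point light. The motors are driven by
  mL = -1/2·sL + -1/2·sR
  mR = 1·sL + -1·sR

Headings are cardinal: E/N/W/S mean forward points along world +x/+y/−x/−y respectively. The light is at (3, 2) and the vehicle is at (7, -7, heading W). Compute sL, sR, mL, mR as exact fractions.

left sensor world pos  = (4, -10); dL² = 145
right sensor world pos = (4, -4); dR² = 37
sL = 120/145 = 24/29
sR = 120/37 = 120/37
mL = -1/2·sL + -1/2·sR = -2184/1073
mR = 1·sL + -1·sR = -2592/1073

24/29 120/37 -2184/1073 -2592/1073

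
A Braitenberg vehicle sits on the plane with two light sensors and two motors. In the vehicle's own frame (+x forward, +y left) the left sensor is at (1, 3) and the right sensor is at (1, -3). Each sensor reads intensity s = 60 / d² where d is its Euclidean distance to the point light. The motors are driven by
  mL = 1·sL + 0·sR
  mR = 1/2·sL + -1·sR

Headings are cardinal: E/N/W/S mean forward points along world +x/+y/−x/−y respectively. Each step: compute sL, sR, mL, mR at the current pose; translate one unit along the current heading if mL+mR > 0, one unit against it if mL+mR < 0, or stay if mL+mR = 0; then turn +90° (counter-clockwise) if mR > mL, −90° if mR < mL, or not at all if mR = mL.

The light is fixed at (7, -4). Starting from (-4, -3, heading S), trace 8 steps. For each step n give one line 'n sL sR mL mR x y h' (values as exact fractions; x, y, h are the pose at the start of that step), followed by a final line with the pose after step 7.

0 15/16 15/49 15/16 255/1568 -4 -3 S
1 20/51 20/51 20/51 -10/51 -4 -4 W
2 30/113 30/41 30/113 -2775/4633 -5 -4 N
3 12/25 60/137 12/25 -678/3425 -5 -5 E
4 15/17 3/10 15/17 12/85 -4 -5 S
5 60/169 12/29 60/169 -1158/4901 -4 -6 W
6 30/113 30/41 30/113 -2775/4633 -5 -6 N
7 60/121 60/157 60/121 -2550/18997 -5 -7 E
final -4 -7 S

n=0: pose=(-4,-3,S); sL=15/16, sR=15/49; mL=15/16, mR=255/1568; mL+mR=1725/1568 → advance +1; mR−mL=-1215/1568 → turn -1·90°
n=1: pose=(-4,-4,W); sL=20/51, sR=20/51; mL=20/51, mR=-10/51; mL+mR=10/51 → advance +1; mR−mL=-10/17 → turn -1·90°
n=2: pose=(-5,-4,N); sL=30/113, sR=30/41; mL=30/113, mR=-2775/4633; mL+mR=-1545/4633 → advance -1; mR−mL=-4005/4633 → turn -1·90°
n=3: pose=(-5,-5,E); sL=12/25, sR=60/137; mL=12/25, mR=-678/3425; mL+mR=966/3425 → advance +1; mR−mL=-2322/3425 → turn -1·90°
n=4: pose=(-4,-5,S); sL=15/17, sR=3/10; mL=15/17, mR=12/85; mL+mR=87/85 → advance +1; mR−mL=-63/85 → turn -1·90°
n=5: pose=(-4,-6,W); sL=60/169, sR=12/29; mL=60/169, mR=-1158/4901; mL+mR=582/4901 → advance +1; mR−mL=-2898/4901 → turn -1·90°
n=6: pose=(-5,-6,N); sL=30/113, sR=30/41; mL=30/113, mR=-2775/4633; mL+mR=-1545/4633 → advance -1; mR−mL=-4005/4633 → turn -1·90°
n=7: pose=(-5,-7,E); sL=60/121, sR=60/157; mL=60/121, mR=-2550/18997; mL+mR=6870/18997 → advance +1; mR−mL=-11970/18997 → turn -1·90°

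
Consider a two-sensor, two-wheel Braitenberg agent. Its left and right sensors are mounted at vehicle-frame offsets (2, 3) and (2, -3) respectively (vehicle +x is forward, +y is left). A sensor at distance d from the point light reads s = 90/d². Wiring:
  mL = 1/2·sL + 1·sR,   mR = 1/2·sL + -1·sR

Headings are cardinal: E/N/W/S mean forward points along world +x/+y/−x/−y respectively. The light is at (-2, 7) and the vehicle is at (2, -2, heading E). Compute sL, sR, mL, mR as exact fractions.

left sensor world pos  = (4, 1); dL² = 72
right sensor world pos = (4, -5); dR² = 180
sL = 90/72 = 5/4
sR = 90/180 = 1/2
mL = 1/2·sL + 1·sR = 9/8
mR = 1/2·sL + -1·sR = 1/8

5/4 1/2 9/8 1/8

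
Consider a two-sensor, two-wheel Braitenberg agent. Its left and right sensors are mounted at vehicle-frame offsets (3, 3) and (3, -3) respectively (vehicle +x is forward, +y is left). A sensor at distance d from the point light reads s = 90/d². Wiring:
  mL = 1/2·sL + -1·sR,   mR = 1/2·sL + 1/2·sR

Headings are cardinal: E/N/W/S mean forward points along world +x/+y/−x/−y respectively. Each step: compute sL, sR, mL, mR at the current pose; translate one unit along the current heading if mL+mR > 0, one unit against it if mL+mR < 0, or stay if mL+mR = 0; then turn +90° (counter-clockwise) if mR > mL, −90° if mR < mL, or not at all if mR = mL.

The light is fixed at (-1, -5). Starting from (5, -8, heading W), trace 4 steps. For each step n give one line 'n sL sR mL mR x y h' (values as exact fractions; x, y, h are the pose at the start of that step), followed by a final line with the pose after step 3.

n=0: pose=(5,-8,W); sL=2, sR=10; mL=-9, mR=6; mL+mR=-3 → advance -1; mR−mL=15 → turn +1·90°
n=1: pose=(6,-8,S); sL=45/68, sR=45/26; mL=-2475/1768, mR=2115/1768; mL+mR=-45/221 → advance -1; mR−mL=135/52 → turn +1·90°
n=2: pose=(6,-7,E); sL=90/101, sR=18/25; mL=-693/2525, mR=2034/2525; mL+mR=1341/2525 → advance +1; mR−mL=27/25 → turn +1·90°
n=3: pose=(7,-7,N); sL=45/13, sR=45/61; mL=1575/1586, mR=1665/793; mL+mR=4905/1586 → advance +1; mR−mL=135/122 → turn +1·90°

0 2 10 -9 6 5 -8 W
1 45/68 45/26 -2475/1768 2115/1768 6 -8 S
2 90/101 18/25 -693/2525 2034/2525 6 -7 E
3 45/13 45/61 1575/1586 1665/793 7 -7 N
final 7 -6 W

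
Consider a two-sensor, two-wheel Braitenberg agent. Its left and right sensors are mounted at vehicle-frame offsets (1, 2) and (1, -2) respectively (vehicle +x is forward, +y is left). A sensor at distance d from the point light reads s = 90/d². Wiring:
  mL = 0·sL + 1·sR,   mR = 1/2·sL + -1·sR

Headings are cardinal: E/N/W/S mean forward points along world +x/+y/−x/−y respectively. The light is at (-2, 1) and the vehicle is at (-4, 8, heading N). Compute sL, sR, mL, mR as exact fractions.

left sensor world pos  = (-6, 9); dL² = 80
right sensor world pos = (-2, 9); dR² = 64
sL = 90/80 = 9/8
sR = 90/64 = 45/32
mL = 0·sL + 1·sR = 45/32
mR = 1/2·sL + -1·sR = -27/32

9/8 45/32 45/32 -27/32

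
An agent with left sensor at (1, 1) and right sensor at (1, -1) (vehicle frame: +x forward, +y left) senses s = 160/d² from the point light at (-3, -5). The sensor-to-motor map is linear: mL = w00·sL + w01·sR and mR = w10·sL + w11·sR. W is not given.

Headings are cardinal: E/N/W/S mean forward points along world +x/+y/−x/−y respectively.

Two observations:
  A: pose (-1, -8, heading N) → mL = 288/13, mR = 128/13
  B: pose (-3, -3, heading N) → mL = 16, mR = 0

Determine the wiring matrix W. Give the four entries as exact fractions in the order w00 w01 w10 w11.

obs A: pose=(-1,-8,N) → sL=32, sR=160/13, mL=288/13, mR=128/13
obs B: pose=(-3,-3,N) → sL=16, sR=16, mL=16, mR=0
sensor matrix S = [[32, 160/13], [16, 16]]; det S = 4096/13
solve [mL_A; mL_B] = S·[w00; w01] and [mR_A; mR_B] = S·[w10; w11]:
  w00 = 1/2, w01 = 1/2, w10 = 1/2, w11 = -1/2

1/2 1/2 1/2 -1/2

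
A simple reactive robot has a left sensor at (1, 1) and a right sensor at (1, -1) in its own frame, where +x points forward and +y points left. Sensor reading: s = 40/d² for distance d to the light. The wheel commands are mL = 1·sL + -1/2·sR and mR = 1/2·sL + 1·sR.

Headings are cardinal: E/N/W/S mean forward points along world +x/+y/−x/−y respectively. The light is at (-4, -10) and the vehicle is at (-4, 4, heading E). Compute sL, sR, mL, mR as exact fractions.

20/113 4/17 114/1921 622/1921

left sensor world pos  = (-3, 5); dL² = 226
right sensor world pos = (-3, 3); dR² = 170
sL = 40/226 = 20/113
sR = 40/170 = 4/17
mL = 1·sL + -1/2·sR = 114/1921
mR = 1/2·sL + 1·sR = 622/1921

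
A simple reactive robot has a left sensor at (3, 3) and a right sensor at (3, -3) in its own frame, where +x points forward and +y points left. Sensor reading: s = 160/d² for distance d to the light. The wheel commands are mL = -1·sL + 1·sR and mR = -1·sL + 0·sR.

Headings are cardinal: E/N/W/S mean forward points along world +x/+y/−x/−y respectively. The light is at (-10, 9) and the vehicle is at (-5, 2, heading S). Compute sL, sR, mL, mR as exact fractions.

left sensor world pos  = (-2, -1); dL² = 164
right sensor world pos = (-8, -1); dR² = 104
sL = 160/164 = 40/41
sR = 160/104 = 20/13
mL = -1·sL + 1·sR = 300/533
mR = -1·sL + 0·sR = -40/41

40/41 20/13 300/533 -40/41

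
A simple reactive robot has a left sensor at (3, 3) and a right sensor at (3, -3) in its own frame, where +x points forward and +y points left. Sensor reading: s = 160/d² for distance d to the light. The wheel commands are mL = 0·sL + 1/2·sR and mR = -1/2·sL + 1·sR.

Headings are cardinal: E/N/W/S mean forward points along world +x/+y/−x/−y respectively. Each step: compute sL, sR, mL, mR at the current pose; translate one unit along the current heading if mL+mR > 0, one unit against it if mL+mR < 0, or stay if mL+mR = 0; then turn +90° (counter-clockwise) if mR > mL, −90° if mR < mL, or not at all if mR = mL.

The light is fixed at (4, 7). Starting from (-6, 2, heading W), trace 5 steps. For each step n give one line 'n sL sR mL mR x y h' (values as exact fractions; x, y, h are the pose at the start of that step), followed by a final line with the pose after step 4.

n=0: pose=(-6,2,W); sL=160/233, sR=160/173; mL=80/173, mR=23440/40309; mL+mR=42080/40309 → advance +1; mR−mL=4800/40309 → turn +1·90°
n=1: pose=(-7,2,S); sL=5/4, sR=8/13; mL=4/13, mR=-1/104; mL+mR=31/104 → advance +1; mR−mL=-33/104 → turn -1·90°
n=2: pose=(-7,1,W); sL=160/277, sR=32/41; mL=16/41, mR=5584/11357; mL+mR=10016/11357 → advance +1; mR−mL=1152/11357 → turn +1·90°
n=3: pose=(-8,1,S); sL=80/81, sR=80/153; mL=40/153, mR=40/1377; mL+mR=400/1377 → advance +1; mR−mL=-320/1377 → turn -1·90°
n=4: pose=(-8,0,W); sL=32/65, sR=160/241; mL=80/241, mR=6544/15665; mL+mR=11744/15665 → advance +1; mR−mL=1344/15665 → turn +1·90°

0 160/233 160/173 80/173 23440/40309 -6 2 W
1 5/4 8/13 4/13 -1/104 -7 2 S
2 160/277 32/41 16/41 5584/11357 -7 1 W
3 80/81 80/153 40/153 40/1377 -8 1 S
4 32/65 160/241 80/241 6544/15665 -8 0 W
final -9 0 S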